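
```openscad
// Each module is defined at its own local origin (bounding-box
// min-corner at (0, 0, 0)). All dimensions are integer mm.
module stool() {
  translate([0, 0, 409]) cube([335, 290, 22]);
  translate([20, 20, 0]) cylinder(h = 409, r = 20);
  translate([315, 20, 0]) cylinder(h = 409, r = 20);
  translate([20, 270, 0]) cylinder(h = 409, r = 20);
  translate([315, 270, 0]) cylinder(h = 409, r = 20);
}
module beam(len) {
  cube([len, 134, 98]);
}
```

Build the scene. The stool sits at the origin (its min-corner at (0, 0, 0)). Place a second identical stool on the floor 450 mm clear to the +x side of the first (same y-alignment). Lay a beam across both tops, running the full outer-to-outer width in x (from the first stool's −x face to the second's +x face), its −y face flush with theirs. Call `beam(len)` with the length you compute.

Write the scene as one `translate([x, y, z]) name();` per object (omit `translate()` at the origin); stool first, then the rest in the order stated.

stool();
translate([785, 0, 0]) stool();
translate([0, 0, 431]) beam(1120);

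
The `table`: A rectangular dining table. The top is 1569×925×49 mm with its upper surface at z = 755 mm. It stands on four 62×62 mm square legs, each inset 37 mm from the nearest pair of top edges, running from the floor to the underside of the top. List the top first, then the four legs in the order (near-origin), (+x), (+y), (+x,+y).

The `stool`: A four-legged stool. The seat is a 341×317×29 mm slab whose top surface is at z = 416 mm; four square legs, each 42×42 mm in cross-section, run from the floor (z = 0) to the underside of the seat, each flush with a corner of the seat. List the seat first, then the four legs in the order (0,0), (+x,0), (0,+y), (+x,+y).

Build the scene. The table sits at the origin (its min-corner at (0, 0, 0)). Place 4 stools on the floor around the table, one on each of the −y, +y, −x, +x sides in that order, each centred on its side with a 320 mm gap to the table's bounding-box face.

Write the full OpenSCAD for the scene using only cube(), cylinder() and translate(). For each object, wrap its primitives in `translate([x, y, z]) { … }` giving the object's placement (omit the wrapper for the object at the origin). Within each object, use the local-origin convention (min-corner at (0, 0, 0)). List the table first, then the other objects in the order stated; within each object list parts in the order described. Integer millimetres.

translate([0, 0, 706]) cube([1569, 925, 49]);
translate([37, 37, 0]) cube([62, 62, 706]);
translate([1470, 37, 0]) cube([62, 62, 706]);
translate([37, 826, 0]) cube([62, 62, 706]);
translate([1470, 826, 0]) cube([62, 62, 706]);
translate([614, -637, 0]) {
  translate([0, 0, 387]) cube([341, 317, 29]);
  cube([42, 42, 387]);
  translate([299, 0, 0]) cube([42, 42, 387]);
  translate([0, 275, 0]) cube([42, 42, 387]);
  translate([299, 275, 0]) cube([42, 42, 387]);
}
translate([614, 1245, 0]) {
  translate([0, 0, 387]) cube([341, 317, 29]);
  cube([42, 42, 387]);
  translate([299, 0, 0]) cube([42, 42, 387]);
  translate([0, 275, 0]) cube([42, 42, 387]);
  translate([299, 275, 0]) cube([42, 42, 387]);
}
translate([-661, 304, 0]) {
  translate([0, 0, 387]) cube([341, 317, 29]);
  cube([42, 42, 387]);
  translate([299, 0, 0]) cube([42, 42, 387]);
  translate([0, 275, 0]) cube([42, 42, 387]);
  translate([299, 275, 0]) cube([42, 42, 387]);
}
translate([1889, 304, 0]) {
  translate([0, 0, 387]) cube([341, 317, 29]);
  cube([42, 42, 387]);
  translate([299, 0, 0]) cube([42, 42, 387]);
  translate([0, 275, 0]) cube([42, 42, 387]);
  translate([299, 275, 0]) cube([42, 42, 387]);
}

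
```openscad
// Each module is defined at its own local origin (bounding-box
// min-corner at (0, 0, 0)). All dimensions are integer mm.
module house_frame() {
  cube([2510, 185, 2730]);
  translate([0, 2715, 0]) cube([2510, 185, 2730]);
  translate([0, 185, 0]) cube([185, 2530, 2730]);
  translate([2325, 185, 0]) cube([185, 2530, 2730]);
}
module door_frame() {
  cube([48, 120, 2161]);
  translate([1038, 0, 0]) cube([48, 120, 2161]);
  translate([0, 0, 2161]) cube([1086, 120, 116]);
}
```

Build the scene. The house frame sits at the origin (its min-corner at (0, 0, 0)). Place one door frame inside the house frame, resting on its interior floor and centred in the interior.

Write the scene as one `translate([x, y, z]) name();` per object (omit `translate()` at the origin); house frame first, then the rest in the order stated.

house_frame();
translate([712, 1390, 0]) door_frame();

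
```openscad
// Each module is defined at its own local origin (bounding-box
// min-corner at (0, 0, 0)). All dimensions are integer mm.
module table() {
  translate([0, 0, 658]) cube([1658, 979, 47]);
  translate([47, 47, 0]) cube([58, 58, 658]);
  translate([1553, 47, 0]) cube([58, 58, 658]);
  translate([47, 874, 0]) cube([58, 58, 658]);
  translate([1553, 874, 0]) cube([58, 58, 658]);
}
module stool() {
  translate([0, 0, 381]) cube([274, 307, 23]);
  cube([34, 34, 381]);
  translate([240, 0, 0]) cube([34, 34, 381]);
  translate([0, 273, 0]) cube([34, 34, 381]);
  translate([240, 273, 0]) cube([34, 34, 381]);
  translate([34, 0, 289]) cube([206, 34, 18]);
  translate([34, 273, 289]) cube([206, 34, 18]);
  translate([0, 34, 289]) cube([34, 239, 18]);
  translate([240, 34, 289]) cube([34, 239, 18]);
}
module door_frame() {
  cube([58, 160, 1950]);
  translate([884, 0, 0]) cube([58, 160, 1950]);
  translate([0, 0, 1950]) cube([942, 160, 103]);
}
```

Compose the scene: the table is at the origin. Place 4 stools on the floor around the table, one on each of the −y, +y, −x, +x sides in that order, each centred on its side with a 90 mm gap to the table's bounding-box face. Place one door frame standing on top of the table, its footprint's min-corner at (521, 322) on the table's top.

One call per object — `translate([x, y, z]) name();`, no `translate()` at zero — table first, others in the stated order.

table();
translate([692, -397, 0]) stool();
translate([692, 1069, 0]) stool();
translate([-364, 336, 0]) stool();
translate([1748, 336, 0]) stool();
translate([521, 322, 705]) door_frame();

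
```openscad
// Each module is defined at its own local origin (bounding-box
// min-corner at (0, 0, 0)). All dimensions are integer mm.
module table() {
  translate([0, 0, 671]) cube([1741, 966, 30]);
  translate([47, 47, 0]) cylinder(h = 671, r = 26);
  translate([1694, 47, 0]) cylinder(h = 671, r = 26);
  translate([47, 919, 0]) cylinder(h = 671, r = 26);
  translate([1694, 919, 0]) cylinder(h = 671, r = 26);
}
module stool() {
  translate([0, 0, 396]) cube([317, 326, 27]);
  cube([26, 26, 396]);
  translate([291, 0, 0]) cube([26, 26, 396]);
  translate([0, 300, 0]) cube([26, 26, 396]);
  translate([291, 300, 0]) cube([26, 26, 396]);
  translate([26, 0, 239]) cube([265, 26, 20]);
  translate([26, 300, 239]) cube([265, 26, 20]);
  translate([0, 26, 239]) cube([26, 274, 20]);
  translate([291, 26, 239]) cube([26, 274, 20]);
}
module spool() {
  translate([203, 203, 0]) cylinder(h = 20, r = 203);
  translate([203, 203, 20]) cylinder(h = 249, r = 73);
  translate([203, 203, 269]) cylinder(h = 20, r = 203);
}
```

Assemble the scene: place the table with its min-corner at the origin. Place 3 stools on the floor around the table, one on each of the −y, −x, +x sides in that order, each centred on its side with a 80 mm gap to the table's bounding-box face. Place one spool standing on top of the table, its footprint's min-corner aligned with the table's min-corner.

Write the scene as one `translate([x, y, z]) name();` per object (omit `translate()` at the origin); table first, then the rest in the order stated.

table();
translate([712, -406, 0]) stool();
translate([-397, 320, 0]) stool();
translate([1821, 320, 0]) stool();
translate([0, 0, 701]) spool();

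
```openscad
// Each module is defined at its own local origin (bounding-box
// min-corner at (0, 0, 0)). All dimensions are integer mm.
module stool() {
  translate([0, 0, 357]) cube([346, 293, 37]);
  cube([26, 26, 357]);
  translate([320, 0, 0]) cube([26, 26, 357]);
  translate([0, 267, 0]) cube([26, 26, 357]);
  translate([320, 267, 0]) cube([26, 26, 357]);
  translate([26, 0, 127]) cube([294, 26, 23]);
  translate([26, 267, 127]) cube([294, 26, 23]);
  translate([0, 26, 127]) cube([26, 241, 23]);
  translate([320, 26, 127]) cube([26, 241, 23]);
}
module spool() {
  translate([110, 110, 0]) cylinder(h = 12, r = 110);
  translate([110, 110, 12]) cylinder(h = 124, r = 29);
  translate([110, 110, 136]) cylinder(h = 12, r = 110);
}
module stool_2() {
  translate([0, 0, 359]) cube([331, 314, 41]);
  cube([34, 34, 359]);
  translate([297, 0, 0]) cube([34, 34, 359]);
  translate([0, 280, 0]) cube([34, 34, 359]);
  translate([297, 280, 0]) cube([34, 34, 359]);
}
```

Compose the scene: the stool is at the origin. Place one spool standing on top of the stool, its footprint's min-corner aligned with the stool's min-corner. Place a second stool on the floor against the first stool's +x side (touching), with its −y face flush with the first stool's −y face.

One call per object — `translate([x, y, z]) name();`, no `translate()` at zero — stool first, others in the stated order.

stool();
translate([0, 0, 394]) spool();
translate([346, 0, 0]) stool_2();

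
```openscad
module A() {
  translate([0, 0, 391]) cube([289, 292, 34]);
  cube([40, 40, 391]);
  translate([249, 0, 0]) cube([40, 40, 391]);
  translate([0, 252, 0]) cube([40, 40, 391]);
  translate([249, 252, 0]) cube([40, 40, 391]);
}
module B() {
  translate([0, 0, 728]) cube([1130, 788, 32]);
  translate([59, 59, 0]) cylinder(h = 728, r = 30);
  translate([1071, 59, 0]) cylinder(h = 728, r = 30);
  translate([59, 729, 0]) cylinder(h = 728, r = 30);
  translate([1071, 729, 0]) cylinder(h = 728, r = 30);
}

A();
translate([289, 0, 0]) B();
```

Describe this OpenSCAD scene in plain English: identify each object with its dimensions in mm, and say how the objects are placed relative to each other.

A is a four-legged stool. The seat is 289×292 mm, 34 mm thick, top at z = 425 mm. It stands on four square legs, each 40×40 mm in cross-section, from z = 0 to the seat underside, each flush with a corner of the seat.

B is a table: top 1130 mm (x) × 788 mm (y), 32 mm thick, upper face at z = 760 mm, on four round legs of 60 mm diameter, each leg's bounding box inset 29 mm from the nearest pair of top edges, running from z = 0 to the bottom of the top.

The table is against the stool's +x side, with their −y faces flush.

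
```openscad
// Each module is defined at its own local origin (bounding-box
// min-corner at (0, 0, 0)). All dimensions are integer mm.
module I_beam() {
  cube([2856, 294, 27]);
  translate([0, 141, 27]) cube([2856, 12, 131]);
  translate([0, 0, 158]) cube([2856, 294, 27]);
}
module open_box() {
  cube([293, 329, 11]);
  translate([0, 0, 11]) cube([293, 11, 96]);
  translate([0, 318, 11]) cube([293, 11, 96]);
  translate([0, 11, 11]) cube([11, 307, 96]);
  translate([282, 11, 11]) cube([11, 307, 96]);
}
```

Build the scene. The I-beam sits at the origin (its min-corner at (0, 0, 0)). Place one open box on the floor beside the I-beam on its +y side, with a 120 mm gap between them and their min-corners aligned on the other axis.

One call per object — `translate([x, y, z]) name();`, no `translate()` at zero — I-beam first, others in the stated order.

I_beam();
translate([0, 414, 0]) open_box();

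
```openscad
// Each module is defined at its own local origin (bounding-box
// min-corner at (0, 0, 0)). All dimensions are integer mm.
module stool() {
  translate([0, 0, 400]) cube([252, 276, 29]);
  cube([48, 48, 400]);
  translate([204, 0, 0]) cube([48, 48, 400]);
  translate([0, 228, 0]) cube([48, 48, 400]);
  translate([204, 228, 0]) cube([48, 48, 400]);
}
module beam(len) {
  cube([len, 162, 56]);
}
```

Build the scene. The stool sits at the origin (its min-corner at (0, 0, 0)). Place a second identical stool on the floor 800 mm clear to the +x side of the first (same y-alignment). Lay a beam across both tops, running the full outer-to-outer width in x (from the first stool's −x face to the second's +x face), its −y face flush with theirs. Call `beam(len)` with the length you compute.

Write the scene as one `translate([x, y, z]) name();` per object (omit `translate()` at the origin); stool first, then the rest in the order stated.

stool();
translate([1052, 0, 0]) stool();
translate([0, 0, 429]) beam(1304);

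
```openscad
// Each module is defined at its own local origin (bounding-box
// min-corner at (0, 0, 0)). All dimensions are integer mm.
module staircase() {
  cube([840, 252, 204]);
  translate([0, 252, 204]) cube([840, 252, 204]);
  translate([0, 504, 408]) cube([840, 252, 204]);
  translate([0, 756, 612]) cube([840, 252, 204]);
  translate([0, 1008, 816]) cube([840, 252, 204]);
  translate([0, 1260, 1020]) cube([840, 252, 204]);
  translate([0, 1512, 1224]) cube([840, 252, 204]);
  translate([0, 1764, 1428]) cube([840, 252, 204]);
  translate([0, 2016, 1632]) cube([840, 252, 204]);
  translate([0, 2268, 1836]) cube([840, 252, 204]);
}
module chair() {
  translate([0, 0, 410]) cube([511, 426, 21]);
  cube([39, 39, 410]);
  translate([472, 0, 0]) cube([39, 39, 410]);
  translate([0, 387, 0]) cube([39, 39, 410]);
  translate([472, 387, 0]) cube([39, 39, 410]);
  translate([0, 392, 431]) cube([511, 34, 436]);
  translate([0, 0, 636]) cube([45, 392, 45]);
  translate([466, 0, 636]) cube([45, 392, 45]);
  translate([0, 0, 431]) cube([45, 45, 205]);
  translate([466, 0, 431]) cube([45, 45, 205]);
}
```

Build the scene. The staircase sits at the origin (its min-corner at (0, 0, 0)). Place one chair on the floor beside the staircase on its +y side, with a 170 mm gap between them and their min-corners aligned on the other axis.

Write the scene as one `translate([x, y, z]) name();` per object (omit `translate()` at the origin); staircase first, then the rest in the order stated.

staircase();
translate([0, 2690, 0]) chair();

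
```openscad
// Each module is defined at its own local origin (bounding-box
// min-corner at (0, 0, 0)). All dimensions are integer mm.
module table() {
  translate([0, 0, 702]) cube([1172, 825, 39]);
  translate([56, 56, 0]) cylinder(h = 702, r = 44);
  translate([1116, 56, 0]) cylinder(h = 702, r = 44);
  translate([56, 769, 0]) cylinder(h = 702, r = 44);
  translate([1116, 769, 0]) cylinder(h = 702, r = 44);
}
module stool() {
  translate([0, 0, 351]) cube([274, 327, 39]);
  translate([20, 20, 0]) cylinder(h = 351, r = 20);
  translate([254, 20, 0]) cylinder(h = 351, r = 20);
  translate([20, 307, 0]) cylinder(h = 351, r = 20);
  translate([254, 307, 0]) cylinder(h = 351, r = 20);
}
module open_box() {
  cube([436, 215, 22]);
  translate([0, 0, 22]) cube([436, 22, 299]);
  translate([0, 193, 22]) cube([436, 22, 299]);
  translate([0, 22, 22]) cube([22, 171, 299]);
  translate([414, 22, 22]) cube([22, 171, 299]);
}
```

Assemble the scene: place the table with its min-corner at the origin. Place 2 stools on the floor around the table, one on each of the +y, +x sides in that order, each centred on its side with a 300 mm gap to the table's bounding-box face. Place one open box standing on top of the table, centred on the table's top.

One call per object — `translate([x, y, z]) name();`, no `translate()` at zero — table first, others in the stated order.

table();
translate([449, 1125, 0]) stool();
translate([1472, 249, 0]) stool();
translate([368, 305, 741]) open_box();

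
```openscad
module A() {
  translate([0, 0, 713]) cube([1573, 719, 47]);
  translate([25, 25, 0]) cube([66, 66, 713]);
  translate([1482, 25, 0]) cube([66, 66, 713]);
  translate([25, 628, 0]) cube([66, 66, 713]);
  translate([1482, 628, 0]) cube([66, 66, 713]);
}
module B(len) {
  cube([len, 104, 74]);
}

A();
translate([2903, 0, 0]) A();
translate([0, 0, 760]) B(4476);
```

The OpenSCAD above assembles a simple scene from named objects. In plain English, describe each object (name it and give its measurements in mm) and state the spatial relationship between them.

A is a table with a 1573×719 mm rectangular top, 47 mm thick, top surface at z = 760 mm, supported by four 66×66 mm square legs, each inset 25 mm from the nearest pair of top edges, running from the floor.

B is a rectangular beam 4476 mm long (x), 104 mm deep (y), 74 mm thick (z).

The beam spans the tops of two tables placed 1330 mm apart, resting at z = 760 mm.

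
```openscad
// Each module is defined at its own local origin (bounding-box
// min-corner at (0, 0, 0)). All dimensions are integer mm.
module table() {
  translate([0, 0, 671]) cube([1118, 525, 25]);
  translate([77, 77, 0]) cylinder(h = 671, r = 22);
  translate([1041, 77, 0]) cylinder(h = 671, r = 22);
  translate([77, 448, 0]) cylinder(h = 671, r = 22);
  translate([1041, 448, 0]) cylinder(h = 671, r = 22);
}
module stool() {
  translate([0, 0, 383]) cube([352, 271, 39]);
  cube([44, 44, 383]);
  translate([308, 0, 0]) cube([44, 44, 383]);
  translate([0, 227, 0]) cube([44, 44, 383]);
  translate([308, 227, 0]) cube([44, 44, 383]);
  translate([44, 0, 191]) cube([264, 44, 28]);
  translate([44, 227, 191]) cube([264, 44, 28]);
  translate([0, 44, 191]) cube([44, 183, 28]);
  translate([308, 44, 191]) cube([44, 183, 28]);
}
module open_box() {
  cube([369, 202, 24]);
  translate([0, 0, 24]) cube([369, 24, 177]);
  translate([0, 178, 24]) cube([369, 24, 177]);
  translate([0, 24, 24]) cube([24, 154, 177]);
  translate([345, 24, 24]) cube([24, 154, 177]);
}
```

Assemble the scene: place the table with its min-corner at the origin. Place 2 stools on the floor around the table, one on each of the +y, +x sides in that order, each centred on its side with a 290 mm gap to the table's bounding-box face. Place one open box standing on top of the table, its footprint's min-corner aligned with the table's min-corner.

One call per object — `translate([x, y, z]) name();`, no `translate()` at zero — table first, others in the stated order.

table();
translate([383, 815, 0]) stool();
translate([1408, 127, 0]) stool();
translate([0, 0, 696]) open_box();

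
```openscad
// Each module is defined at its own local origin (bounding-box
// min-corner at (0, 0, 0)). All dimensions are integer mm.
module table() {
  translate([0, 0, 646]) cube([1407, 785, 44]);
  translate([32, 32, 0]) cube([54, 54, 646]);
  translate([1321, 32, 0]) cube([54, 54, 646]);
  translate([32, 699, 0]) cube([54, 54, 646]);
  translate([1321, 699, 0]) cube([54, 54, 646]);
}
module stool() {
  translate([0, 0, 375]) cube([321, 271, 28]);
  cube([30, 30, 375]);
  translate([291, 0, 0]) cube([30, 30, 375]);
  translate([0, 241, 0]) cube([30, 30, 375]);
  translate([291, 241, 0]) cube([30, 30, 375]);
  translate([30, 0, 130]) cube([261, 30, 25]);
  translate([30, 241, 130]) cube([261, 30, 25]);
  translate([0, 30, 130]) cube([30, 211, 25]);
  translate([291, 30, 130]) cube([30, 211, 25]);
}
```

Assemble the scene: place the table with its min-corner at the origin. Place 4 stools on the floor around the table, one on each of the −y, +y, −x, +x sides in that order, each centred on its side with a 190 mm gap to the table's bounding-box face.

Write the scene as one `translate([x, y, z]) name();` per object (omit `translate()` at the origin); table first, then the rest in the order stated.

table();
translate([543, -461, 0]) stool();
translate([543, 975, 0]) stool();
translate([-511, 257, 0]) stool();
translate([1597, 257, 0]) stool();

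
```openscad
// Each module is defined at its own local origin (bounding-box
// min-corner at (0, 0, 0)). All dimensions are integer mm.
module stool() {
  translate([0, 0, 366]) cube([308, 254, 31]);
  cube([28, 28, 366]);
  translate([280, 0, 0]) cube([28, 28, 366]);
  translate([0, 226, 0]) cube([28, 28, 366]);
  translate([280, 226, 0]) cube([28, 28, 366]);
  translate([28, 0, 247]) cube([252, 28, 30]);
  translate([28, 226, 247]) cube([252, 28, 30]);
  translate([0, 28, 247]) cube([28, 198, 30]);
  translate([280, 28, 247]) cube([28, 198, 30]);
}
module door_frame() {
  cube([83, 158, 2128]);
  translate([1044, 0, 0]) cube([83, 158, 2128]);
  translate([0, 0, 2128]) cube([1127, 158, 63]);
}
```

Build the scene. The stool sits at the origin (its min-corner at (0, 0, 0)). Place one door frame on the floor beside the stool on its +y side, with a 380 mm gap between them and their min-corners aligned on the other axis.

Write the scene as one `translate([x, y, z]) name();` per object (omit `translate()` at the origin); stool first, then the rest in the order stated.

stool();
translate([0, 634, 0]) door_frame();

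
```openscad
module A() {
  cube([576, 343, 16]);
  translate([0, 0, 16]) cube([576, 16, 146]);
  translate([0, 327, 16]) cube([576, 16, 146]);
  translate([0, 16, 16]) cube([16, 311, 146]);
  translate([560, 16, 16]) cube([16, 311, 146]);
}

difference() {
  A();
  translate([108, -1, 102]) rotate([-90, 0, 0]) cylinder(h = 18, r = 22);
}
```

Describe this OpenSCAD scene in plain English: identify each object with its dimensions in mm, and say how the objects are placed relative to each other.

A is an open storage box with external size 576×343×162 mm and wall thickness 16 mm (the base is also 16 mm thick). The base covers the whole footprint; the four walls stand on the base, with the y-facing walls full-width and the x-facing walls fitting between their inner faces.

The open box has a circular hole of radius 22 mm through its front wall, centred at (x = 108, z = 102).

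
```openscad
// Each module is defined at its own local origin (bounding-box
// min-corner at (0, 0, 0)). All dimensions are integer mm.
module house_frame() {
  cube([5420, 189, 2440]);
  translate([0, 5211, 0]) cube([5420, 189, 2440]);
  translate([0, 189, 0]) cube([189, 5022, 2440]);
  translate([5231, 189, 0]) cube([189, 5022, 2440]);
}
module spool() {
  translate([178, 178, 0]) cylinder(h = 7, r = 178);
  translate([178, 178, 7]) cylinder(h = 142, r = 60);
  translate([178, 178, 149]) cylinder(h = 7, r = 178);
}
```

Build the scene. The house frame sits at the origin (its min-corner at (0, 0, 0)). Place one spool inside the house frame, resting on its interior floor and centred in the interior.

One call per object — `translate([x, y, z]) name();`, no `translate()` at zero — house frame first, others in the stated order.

house_frame();
translate([2532, 2522, 0]) spool();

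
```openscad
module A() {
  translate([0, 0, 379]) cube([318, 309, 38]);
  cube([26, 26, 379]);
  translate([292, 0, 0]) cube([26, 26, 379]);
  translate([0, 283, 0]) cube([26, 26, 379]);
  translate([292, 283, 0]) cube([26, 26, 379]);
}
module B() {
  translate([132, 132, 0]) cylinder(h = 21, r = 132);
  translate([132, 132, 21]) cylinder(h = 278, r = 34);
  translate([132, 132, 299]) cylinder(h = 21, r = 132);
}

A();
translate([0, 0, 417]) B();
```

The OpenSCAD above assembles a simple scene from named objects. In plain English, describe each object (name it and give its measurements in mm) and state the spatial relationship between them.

A is a four-legged stool. The seat is 318×309 mm, 38 mm thick, top at z = 417 mm. It stands on four square legs, each 26×26 mm in cross-section, from z = 0 to the seat underside, each flush with a corner of the seat.

B is a spool: two coaxial disc flanges of radius 132 mm and thickness 21 mm, joined by a core cylinder of radius 34 mm and height 278 mm. The lower flange rests on z = 0 and the three cylinders share a vertical axis.

The spool is on top of the stool.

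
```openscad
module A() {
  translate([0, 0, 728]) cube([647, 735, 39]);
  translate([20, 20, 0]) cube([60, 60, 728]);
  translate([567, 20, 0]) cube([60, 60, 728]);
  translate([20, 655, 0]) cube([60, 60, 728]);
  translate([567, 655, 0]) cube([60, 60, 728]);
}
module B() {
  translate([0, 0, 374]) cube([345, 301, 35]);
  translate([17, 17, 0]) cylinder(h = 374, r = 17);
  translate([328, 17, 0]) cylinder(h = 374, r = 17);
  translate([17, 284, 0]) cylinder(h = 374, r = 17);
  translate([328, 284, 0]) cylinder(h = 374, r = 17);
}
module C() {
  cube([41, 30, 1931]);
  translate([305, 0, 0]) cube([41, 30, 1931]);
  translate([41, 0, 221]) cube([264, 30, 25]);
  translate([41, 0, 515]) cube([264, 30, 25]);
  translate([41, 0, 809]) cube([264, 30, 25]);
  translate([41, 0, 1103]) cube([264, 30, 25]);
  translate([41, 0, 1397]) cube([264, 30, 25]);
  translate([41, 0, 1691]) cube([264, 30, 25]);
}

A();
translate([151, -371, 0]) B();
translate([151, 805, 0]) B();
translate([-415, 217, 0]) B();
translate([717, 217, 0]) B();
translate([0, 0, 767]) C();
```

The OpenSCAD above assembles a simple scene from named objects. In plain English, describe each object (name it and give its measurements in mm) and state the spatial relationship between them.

A is a rectangular dining table. The top is 647×735×39 mm with its upper surface at z = 767 mm. It stands on four 60×60 mm square legs, each inset 20 mm from the nearest pair of top edges, running from the floor to the underside of the top.

B is a four-legged stool. The seat is a 345×301×35 mm slab whose top surface is at z = 409 mm; four round legs, each 34 mm in diameter, run from the floor (z = 0) to the underside of the seat, each leg's axis is inset half a diameter from the nearest pair of seat edges (so the leg's bounding box is flush with the corner).

C is a wooden ladder with two side rails of 41×30 mm section and 1931 mm height, set 346 mm apart overall. Between them run 6 rectangular rungs (30 mm deep, 25 mm thick), front faces flush with the rails' −y face. The bottom of the first rung is 221 mm above the floor and each subsequent rung is 294 mm higher than the one below.

Four stools sit around the table at the −y, +y, −x, +x sides. The ladder is on top of the table.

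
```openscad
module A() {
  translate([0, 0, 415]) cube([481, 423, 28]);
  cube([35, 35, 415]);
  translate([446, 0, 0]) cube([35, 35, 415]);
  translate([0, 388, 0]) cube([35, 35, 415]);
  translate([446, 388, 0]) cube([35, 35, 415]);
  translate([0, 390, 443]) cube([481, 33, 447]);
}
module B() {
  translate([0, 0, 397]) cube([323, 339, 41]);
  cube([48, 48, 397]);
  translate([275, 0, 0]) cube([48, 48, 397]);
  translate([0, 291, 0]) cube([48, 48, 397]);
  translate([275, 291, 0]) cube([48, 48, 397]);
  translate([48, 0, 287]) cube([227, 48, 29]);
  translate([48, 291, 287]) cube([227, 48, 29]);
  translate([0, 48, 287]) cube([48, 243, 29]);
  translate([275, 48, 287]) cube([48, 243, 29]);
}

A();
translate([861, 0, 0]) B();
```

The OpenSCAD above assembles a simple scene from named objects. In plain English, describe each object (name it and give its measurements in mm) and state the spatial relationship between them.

A is a chair. The seat is a 481×423×28 mm slab with its top at z = 443 mm, on four 35×35 mm corner legs (flush with the seat edges, standing on z = 0). A flat backrest 33 mm thick, 447 mm tall, spans the full seat width and rises from the seat top along its +y edge, rear face flush with the rear of the seat.

B is a four-legged stool. The seat is a 323×339×41 mm slab whose top surface is at z = 438 mm; four square legs, each 48×48 mm in cross-section, run from the floor (z = 0) to the underside of the seat, each flush with a corner of the seat. Four stretchers, 48 mm wide and 29 mm tall, connect adjacent legs with their undersides at z = 287 mm, each running between the inner faces of the legs it joins and aligned with the legs' outer faces on the other axis.

The stool is on the floor beside the chair on its +x side.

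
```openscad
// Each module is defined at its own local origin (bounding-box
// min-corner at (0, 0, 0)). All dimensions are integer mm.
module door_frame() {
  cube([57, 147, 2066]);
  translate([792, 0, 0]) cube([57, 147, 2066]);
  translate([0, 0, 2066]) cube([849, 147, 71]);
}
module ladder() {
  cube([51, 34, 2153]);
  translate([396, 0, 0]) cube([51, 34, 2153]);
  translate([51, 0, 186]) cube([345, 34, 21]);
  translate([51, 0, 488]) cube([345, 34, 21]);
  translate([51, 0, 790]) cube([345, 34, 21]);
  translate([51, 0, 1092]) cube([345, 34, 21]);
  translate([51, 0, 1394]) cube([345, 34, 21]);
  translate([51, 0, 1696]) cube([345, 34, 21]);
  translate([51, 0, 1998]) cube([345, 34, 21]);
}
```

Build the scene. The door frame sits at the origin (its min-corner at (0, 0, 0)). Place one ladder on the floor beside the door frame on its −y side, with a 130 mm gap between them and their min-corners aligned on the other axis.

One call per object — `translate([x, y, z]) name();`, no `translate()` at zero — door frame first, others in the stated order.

door_frame();
translate([0, -164, 0]) ladder();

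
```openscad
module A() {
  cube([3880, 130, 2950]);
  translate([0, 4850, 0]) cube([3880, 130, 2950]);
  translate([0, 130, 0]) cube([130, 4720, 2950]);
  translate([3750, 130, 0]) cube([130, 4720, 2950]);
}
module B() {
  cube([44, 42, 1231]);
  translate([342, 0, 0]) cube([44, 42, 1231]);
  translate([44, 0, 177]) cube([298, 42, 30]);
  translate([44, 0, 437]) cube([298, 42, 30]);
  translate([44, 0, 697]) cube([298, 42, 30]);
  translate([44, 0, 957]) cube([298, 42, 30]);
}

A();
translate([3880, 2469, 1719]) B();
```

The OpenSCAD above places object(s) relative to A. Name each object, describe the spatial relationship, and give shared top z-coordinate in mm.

A is a house frame. B is a ladder. The ladder is beside the house frame with their tops flush at z = 2950. The shared top z-coordinate is 2950 mm.

Both tops at z = 2950 mm.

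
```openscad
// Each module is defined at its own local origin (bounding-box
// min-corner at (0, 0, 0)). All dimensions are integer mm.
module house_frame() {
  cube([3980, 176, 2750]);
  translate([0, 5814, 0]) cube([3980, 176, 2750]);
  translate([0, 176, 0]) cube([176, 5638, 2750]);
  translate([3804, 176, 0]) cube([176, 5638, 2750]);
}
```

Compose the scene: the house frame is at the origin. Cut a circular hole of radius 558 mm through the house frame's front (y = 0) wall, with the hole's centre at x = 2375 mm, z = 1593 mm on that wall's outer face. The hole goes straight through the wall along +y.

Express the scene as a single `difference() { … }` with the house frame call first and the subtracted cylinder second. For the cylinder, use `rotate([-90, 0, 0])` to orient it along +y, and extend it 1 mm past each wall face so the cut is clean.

difference() {
  house_frame();
  translate([2375, -1, 1593]) rotate([-90, 0, 0]) cylinder(h = 178, r = 558);
}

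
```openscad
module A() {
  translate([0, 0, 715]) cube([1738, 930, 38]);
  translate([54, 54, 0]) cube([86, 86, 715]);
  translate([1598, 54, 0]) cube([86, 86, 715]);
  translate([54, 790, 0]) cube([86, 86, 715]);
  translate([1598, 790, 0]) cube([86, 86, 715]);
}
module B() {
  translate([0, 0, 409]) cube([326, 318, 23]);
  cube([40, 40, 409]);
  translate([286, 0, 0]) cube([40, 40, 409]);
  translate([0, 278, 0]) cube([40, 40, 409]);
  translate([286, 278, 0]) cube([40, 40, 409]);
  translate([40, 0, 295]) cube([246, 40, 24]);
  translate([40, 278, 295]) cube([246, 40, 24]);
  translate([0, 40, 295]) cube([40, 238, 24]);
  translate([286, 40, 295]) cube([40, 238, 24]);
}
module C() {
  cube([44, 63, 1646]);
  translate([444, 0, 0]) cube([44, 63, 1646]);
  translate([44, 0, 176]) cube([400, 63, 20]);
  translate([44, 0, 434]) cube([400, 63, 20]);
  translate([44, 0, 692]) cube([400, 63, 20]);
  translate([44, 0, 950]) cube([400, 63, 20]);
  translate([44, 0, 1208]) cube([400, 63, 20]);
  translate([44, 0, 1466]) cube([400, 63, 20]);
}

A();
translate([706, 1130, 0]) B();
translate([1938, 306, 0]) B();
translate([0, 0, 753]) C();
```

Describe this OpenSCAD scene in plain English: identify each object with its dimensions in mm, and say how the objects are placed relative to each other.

A is a rectangular dining table. The top is 1738×930×38 mm with its upper surface at z = 753 mm. It stands on four 86×86 mm square legs, each inset 54 mm from the nearest pair of top edges, running from the floor to the underside of the top.

B is a four-legged stool. The seat is a 326×318×23 mm slab whose top surface is at z = 432 mm; four square legs, each 40×40 mm in cross-section, run from the floor (z = 0) to the underside of the seat, each flush with a corner of the seat. Four stretchers, 40 mm wide and 24 mm tall, connect adjacent legs with their undersides at z = 295 mm, each running between the inner faces of the legs it joins and aligned with the legs' outer faces on the other axis.

C is a wooden ladder with two side rails of 44×63 mm section and 1646 mm height, set 488 mm apart overall. Between them run 6 rectangular rungs (63 mm deep, 20 mm thick), front faces flush with the rails' −y face. The bottom of the first rung is 176 mm above the floor and each subsequent rung is 258 mm higher than the one below.

Two stools sit around the table at the +y, +x sides. The ladder is on top of the table.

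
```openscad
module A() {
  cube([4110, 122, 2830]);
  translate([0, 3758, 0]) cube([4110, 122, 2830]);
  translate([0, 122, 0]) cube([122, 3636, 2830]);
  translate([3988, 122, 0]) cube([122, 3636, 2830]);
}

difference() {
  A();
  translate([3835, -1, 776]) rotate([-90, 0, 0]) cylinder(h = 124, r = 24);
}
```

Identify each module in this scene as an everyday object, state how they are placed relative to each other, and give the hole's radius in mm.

A is a house frame. The house frame has a circular hole through its front wall. The hole's radius is 24 mm.

The subtracted cylinder has r = 24 mm.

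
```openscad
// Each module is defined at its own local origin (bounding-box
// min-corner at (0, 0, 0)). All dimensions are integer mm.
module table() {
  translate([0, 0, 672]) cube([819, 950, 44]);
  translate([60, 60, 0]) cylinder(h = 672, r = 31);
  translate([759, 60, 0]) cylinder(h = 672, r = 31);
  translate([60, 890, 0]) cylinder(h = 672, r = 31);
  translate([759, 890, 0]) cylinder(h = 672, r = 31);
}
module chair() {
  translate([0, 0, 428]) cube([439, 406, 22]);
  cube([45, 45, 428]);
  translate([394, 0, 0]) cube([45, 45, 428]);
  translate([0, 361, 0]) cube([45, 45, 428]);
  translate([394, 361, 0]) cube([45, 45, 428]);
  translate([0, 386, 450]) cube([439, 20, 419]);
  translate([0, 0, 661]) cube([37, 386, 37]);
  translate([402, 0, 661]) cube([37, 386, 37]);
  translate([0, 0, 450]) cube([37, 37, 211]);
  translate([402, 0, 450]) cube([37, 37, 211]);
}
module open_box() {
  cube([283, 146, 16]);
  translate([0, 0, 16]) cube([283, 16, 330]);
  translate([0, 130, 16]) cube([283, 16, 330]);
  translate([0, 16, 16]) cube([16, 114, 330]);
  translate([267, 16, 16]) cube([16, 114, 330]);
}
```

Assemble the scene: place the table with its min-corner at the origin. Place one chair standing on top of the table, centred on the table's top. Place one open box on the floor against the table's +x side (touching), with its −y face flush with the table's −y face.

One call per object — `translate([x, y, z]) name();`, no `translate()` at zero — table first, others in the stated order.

table();
translate([190, 272, 716]) chair();
translate([819, 0, 0]) open_box();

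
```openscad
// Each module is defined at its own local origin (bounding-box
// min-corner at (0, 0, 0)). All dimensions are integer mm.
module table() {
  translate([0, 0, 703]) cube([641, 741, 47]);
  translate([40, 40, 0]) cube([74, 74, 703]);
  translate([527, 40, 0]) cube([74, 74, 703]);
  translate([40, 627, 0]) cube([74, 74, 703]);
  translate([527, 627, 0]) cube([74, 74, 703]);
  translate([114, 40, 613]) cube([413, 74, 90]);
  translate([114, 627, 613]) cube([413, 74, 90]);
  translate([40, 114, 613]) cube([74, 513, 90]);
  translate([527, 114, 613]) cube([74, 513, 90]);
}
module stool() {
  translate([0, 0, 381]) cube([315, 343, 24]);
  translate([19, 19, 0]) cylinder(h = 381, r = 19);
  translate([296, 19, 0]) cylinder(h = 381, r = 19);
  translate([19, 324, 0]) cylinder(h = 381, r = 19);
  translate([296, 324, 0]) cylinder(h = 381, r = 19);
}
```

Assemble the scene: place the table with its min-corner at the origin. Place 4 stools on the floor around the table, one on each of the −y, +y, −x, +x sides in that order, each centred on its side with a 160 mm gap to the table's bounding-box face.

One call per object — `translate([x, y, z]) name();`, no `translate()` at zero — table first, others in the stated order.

table();
translate([163, -503, 0]) stool();
translate([163, 901, 0]) stool();
translate([-475, 199, 0]) stool();
translate([801, 199, 0]) stool();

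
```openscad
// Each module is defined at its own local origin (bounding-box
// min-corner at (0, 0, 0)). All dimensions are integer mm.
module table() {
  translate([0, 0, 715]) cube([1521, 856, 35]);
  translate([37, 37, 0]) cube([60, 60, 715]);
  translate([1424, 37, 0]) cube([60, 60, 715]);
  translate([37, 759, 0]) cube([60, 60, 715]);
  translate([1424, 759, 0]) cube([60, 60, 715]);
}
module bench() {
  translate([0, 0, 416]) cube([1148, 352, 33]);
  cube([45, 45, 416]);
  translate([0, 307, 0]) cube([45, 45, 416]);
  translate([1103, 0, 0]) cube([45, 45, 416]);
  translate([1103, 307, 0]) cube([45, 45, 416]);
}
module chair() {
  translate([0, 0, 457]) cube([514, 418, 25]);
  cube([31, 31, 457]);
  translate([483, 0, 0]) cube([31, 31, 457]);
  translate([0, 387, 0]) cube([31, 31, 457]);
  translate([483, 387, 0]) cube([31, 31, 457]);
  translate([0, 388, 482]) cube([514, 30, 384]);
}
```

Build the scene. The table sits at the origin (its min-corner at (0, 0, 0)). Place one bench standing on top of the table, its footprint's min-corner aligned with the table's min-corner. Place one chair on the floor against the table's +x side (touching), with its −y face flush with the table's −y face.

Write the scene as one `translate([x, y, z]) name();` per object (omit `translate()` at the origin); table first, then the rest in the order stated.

table();
translate([0, 0, 750]) bench();
translate([1521, 0, 0]) chair();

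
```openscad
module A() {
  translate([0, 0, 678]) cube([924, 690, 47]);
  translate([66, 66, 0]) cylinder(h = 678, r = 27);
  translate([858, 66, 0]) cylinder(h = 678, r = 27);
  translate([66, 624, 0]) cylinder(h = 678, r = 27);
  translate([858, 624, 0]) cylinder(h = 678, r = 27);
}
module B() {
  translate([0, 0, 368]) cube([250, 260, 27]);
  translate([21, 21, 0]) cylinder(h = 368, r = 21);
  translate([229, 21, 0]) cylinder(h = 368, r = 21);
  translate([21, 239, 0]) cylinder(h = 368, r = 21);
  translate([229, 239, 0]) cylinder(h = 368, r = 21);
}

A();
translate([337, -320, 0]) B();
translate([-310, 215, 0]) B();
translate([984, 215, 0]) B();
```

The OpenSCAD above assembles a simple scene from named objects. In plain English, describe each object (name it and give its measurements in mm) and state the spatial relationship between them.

A is a table: top 924 mm (x) × 690 mm (y), 47 mm thick, upper face at z = 725 mm, on four round legs of 54 mm diameter, each leg's bounding box inset 39 mm from the nearest pair of top edges, running from z = 0 to the bottom of the top.

B is a four-legged stool. The seat is a 250×260×27 mm slab whose top surface is at z = 395 mm; four round legs, each 42 mm in diameter, run from the floor (z = 0) to the underside of the seat, each leg's axis is inset half a diameter from the nearest pair of seat edges (so the leg's bounding box is flush with the corner).

Three stools sit around the table at the −y, −x, +x sides.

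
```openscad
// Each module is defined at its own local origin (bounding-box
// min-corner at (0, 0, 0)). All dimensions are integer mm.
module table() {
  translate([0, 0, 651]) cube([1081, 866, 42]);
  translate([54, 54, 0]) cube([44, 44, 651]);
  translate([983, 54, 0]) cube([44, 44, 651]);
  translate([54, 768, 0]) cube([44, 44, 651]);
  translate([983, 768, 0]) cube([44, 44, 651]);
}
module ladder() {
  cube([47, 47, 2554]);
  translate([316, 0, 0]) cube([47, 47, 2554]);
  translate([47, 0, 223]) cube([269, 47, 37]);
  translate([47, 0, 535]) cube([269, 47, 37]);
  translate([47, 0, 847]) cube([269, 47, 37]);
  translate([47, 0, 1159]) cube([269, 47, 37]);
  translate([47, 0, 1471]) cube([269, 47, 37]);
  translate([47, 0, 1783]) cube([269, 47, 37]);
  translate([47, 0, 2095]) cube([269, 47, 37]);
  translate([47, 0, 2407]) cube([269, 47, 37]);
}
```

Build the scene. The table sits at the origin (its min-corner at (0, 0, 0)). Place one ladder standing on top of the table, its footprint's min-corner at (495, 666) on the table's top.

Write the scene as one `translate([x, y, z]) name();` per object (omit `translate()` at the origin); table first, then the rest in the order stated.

table();
translate([495, 666, 693]) ladder();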